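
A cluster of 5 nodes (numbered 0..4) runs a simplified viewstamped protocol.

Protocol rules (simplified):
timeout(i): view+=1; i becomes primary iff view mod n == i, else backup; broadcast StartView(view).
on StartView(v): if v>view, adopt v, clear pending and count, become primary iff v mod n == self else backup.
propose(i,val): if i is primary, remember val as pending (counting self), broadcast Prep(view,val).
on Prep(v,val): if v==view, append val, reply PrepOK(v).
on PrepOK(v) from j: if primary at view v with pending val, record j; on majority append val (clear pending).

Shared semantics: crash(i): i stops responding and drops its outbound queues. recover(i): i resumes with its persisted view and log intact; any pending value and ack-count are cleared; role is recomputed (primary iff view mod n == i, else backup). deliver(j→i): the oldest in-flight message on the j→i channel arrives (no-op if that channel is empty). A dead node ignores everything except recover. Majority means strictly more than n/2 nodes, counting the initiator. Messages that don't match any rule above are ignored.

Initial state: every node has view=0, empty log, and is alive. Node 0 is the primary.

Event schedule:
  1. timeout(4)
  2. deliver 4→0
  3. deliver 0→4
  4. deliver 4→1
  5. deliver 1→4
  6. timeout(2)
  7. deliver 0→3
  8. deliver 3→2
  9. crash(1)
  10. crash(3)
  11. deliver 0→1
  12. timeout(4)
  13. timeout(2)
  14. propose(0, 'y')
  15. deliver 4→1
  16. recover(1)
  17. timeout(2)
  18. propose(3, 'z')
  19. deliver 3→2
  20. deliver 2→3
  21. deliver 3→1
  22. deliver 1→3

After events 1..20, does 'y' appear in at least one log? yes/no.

no

e1 timeout(4): 4[back,v=1,-]
e2 deliver 4→0: 0[back,v=1,-]
e3 deliver 0→4: ·
e4 deliver 4→1: 1[prim,v=1,-]
e5 deliver 1→4: ·
e6 timeout(2): 2[back,v=1,-]
e7 deliver 0→3: ·
e8 deliver 3→2: ·
e9 crash(1): 1[✗prim,v=1,-]
e10 crash(3): 3[✗back,v=0,-]
e11 deliver 0→1: ·
e12 timeout(4): 4[back,v=2,-]
e13 timeout(2): 2[prim,v=2,-]
e14 propose(0,'y'): ·
e15 deliver 4→1: ·
e16 recover(1): 1[prim,v=1,-]
e17 timeout(2): 2[back,v=3,-]
e18 propose(3,'z'): ·
e19 deliver 3→2: ·
e20 deliver 2→3: ·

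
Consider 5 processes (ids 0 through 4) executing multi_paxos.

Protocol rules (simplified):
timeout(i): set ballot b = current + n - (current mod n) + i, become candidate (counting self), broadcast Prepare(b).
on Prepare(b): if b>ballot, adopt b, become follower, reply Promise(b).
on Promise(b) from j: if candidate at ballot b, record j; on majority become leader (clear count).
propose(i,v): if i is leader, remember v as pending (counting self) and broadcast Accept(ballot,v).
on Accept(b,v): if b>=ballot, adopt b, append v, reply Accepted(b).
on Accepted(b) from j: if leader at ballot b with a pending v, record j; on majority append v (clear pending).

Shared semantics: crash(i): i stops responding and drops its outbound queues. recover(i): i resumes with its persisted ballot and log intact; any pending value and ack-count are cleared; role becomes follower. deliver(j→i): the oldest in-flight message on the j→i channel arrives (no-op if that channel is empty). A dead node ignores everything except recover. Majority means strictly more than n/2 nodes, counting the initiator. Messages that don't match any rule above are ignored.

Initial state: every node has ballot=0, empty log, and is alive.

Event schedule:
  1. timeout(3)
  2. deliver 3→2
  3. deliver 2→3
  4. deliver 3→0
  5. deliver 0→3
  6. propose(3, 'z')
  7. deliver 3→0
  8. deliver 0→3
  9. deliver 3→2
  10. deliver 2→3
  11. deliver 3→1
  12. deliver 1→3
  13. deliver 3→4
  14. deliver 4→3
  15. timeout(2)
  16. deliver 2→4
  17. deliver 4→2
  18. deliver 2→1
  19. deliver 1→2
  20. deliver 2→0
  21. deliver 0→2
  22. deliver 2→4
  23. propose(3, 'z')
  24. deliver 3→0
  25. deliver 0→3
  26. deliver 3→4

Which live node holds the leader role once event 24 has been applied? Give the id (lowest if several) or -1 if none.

e1 timeout(3): 3[cand,b=8,-]
e2 deliver 3→2: 2[foll,b=8,-]
e3 deliver 2→3: ·
e4 deliver 3→0: 0[foll,b=8,-]
e5 deliver 0→3: 3[lead,b=8,-]
e6 propose(3,'z'): ·
e7 deliver 3→0: 0[foll,b=8,z]
e8 deliver 0→3: ·
e9 deliver 3→2: 2[foll,b=8,z]
e10 deliver 2→3: 3[lead,b=8,z]
e11 deliver 3→1: 1[foll,b=8,-]
e12 deliver 1→3: ·
e13 deliver 3→4: 4[foll,b=8,-]
e14 deliver 4→3: ·
e15 timeout(2): 2[cand,b=12,z]
e16 deliver 2→4: 4[foll,b=12,-]
e17 deliver 4→2: ·
e18 deliver 2→1: 1[foll,b=12,-]
e19 deliver 1→2: 2[lead,b=12,z]
e20 deliver 2→0: 0[foll,b=12,z]
e21 deliver 0→2: ·
e22 deliver 2→4: ·
e23 propose(3,'z'): ·
e24 deliver 3→0: ·

2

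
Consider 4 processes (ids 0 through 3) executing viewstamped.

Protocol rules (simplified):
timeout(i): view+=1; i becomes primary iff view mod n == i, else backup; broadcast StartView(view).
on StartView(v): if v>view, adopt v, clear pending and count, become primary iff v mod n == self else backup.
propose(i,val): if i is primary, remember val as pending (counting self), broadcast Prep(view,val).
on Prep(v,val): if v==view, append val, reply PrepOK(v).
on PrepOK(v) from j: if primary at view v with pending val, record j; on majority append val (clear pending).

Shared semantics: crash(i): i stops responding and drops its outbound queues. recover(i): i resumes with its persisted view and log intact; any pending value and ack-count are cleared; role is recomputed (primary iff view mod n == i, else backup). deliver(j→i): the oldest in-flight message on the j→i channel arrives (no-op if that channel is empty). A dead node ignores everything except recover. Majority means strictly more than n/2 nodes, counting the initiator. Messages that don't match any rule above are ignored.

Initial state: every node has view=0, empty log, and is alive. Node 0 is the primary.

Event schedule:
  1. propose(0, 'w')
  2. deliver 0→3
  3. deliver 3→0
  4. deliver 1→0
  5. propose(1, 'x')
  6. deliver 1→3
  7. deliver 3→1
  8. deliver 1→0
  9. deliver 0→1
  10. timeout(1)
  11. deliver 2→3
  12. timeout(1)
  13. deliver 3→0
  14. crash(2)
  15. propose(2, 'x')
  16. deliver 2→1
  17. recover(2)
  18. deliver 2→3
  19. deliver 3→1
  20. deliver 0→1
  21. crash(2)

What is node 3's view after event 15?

0

1. propose(0,'w'):  nop
2. deliver 0→3:  <3:back v0 w>
3. deliver 3→0:  nop
4. deliver 1→0:  nop
5. propose(1,'x'):  nop
6. deliver 1→3:  nop
7. deliver 3→1:  nop
8. deliver 1→0:  nop
9. deliver 0→1:  <1:back v0 w>
10. timeout(1):  <1:prim v1 w>
11. deliver 2→3:  nop
12. timeout(1):  <1:back v2 w>
13. deliver 3→0:  nop
14. crash(2):  <2:✗back v0 ->
15. propose(2,'x'):  nop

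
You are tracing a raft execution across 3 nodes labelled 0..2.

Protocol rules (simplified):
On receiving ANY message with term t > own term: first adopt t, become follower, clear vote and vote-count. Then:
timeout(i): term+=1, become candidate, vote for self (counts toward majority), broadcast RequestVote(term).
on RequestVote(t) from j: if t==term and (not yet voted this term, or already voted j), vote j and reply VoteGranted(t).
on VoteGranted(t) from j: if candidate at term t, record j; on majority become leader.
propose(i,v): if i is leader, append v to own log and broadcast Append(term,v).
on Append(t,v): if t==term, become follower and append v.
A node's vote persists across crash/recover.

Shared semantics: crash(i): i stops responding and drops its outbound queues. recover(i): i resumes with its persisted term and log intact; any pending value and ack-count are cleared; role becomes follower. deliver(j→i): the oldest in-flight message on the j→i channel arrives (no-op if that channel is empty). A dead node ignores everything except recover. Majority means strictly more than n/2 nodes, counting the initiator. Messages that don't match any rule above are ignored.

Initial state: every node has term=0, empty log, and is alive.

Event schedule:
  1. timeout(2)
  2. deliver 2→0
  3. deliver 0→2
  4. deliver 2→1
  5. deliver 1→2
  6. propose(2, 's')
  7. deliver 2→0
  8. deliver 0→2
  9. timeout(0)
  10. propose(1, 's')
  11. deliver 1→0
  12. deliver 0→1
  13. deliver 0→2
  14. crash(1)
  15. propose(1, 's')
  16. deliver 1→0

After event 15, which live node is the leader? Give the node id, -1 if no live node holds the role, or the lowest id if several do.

-1

1. timeout(2):  <2:cand t1 ->
2. deliver 2→0:  <0:foll t1 ->
3. deliver 0→2:  <2:lead t1 ->
4. deliver 2→1:  <1:foll t1 ->
5. deliver 1→2:  nop
6. propose(2,'s'):  <2:lead t1 s>
7. deliver 2→0:  <0:foll t1 s>
8. deliver 0→2:  nop
9. timeout(0):  <0:cand t2 s>
10. propose(1,'s'):  nop
11. deliver 1→0:  nop
12. deliver 0→1:  <1:foll t2 ->
13. deliver 0→2:  <2:foll t2 s>
14. crash(1):  <1:✗foll t2 ->
15. propose(1,'s'):  nop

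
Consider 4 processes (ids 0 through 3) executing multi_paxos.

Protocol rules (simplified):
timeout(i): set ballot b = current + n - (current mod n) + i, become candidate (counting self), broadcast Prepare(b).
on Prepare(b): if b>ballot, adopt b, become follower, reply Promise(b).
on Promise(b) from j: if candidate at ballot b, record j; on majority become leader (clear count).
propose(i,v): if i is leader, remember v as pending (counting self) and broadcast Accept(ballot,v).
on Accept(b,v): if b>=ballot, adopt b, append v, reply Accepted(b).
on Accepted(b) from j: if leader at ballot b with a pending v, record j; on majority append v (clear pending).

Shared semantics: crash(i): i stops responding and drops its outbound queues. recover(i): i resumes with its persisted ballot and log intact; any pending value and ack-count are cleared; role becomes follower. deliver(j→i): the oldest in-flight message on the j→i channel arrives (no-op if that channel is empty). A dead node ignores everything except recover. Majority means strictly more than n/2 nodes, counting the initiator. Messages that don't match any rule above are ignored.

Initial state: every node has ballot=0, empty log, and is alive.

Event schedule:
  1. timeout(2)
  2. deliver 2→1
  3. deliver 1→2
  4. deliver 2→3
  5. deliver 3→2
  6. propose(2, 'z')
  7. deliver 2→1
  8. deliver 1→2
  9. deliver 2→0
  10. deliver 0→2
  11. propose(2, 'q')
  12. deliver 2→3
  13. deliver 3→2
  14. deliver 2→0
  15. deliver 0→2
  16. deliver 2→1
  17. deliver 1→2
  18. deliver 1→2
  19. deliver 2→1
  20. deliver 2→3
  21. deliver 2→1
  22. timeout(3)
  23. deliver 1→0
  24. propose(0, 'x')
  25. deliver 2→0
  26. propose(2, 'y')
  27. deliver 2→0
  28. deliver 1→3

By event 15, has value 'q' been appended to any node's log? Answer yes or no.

[1] timeout(2) → N2(cand b6 [-])
[2] deliver 2→1 → N1(foll b6 [-])
[3] deliver 1→2 → ∅
[4] deliver 2→3 → N3(foll b6 [-])
[5] deliver 3→2 → N2(lead b6 [-])
[6] propose(2,'z') → ∅
[7] deliver 2→1 → N1(foll b6 [z])
[8] deliver 1→2 → ∅
[9] deliver 2→0 → N0(foll b6 [-])
[10] deliver 0→2 → ∅
[11] propose(2,'q') → ∅
[12] deliver 2→3 → N3(foll b6 [z])
[13] deliver 3→2 → ∅
[14] deliver 2→0 → N0(foll b6 [z])
[15] deliver 0→2 → N2(lead b6 [q])

yes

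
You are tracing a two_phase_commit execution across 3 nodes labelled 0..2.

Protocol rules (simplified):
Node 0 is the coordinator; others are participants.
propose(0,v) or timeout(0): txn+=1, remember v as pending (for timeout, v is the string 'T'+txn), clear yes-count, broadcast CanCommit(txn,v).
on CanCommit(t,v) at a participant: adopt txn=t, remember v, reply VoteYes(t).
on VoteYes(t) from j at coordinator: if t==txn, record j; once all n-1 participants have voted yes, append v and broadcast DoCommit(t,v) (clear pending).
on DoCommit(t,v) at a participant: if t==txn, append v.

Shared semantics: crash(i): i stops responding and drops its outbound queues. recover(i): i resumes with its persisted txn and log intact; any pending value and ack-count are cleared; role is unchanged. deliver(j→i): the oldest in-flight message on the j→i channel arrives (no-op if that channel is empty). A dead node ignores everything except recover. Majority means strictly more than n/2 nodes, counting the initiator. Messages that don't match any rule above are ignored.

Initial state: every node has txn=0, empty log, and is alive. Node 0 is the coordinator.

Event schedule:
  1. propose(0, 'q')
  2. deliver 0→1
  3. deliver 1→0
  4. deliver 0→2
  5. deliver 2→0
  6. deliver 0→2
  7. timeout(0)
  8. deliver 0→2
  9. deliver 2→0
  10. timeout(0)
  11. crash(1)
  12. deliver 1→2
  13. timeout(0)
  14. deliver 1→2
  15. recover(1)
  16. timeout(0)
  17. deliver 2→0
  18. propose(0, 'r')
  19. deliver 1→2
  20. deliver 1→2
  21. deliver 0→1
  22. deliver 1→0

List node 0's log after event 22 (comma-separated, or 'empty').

q

[1] propose(0,'q') → N0(coor t1 [-])
[2] deliver 0→1 → N1(part t1 [-])
[3] deliver 1→0 → ∅
[4] deliver 0→2 → N2(part t1 [-])
[5] deliver 2→0 → N0(coor t1 [q])
[6] deliver 0→2 → N2(part t1 [q])
[7] timeout(0) → N0(coor t2 [q])
[8] deliver 0→2 → N2(part t2 [q])
[9] deliver 2→0 → ∅
[10] timeout(0) → N0(coor t3 [q])
[11] crash(1) → N1(✗part t1 [-])
[12] deliver 1→2 → ∅
[13] timeout(0) → N0(coor t4 [q])
[14] deliver 1→2 → ∅
[15] recover(1) → N1(part t1 [-])
[16] timeout(0) → N0(coor t5 [q])
[17] deliver 2→0 → ∅
[18] propose(0,'r') → N0(coor t6 [q])
[19] deliver 1→2 → ∅
[20] deliver 1→2 → ∅
[21] deliver 0→1 → N1(part t1 [q])
[22] deliver 1→0 → ∅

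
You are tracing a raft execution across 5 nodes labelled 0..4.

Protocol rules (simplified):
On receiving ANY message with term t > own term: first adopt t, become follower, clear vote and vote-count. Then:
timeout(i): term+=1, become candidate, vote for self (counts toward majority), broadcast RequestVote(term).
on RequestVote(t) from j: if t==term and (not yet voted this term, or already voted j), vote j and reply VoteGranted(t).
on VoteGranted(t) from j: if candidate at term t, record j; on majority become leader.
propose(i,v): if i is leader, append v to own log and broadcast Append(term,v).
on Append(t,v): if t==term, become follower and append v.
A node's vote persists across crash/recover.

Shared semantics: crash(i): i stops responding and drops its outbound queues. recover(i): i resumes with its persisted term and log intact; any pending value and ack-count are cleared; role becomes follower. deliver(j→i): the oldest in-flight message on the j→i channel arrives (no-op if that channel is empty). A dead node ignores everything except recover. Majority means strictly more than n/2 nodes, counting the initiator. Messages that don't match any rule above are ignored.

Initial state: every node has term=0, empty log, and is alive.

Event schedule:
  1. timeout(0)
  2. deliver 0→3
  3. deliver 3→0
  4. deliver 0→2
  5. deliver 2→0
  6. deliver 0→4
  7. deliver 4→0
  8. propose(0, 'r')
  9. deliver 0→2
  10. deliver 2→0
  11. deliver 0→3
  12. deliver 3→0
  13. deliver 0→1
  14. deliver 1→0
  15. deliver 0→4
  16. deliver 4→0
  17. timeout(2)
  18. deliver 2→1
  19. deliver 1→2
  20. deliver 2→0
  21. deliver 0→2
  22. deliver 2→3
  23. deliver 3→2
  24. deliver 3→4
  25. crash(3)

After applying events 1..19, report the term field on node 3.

1

after 1 — timeout(0): n0:cand/t1/[-]
after 2 — deliver 0→3: n3:foll/t1/[-]
after 3 — deliver 3→0: ·
after 4 — deliver 0→2: n2:foll/t1/[-]
after 5 — deliver 2→0: n0:lead/t1/[-]
after 6 — deliver 0→4: n4:foll/t1/[-]
after 7 — deliver 4→0: ·
after 8 — propose(0,'r'): n0:lead/t1/[r]
after 9 — deliver 0→2: n2:foll/t1/[r]
after 10 — deliver 2→0: ·
after 11 — deliver 0→3: n3:foll/t1/[r]
after 12 — deliver 3→0: ·
after 13 — deliver 0→1: n1:foll/t1/[-]
after 14 — deliver 1→0: ·
after 15 — deliver 0→4: n4:foll/t1/[r]
after 16 — deliver 4→0: ·
after 17 — timeout(2): n2:cand/t2/[r]
after 18 — deliver 2→1: n1:foll/t2/[-]
after 19 — deliver 1→2: ·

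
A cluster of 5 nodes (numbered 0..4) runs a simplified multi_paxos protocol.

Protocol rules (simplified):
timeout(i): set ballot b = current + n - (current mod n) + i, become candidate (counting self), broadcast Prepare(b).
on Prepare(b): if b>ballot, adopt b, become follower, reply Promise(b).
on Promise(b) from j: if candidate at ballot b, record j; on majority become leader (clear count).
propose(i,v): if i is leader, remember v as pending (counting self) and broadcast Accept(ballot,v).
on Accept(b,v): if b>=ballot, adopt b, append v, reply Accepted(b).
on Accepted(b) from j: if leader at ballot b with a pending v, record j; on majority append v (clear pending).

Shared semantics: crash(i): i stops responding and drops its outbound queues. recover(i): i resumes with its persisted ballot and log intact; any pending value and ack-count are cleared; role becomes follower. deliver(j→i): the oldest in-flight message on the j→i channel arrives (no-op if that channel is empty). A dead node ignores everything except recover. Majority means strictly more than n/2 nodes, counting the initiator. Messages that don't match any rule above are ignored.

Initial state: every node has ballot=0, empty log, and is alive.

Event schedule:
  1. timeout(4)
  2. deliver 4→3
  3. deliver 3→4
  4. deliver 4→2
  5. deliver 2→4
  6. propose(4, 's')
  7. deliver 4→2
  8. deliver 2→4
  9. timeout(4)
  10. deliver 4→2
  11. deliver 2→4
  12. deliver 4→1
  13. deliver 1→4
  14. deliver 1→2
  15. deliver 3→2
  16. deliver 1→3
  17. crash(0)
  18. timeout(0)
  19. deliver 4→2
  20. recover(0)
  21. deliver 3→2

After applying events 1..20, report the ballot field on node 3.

9

after 1 — timeout(4): n4:cand/b9/[-]
after 2 — deliver 4→3: n3:foll/b9/[-]
after 3 — deliver 3→4: ·
after 4 — deliver 4→2: n2:foll/b9/[-]
after 5 — deliver 2→4: n4:lead/b9/[-]
after 6 — propose(4,'s'): ·
after 7 — deliver 4→2: n2:foll/b9/[s]
after 8 — deliver 2→4: ·
after 9 — timeout(4): n4:cand/b14/[-]
after 10 — deliver 4→2: n2:foll/b14/[s]
after 11 — deliver 2→4: ·
after 12 — deliver 4→1: n1:foll/b9/[-]
after 13 — deliver 1→4: ·
after 14 — deliver 1→2: ·
after 15 — deliver 3→2: ·
after 16 — deliver 1→3: ·
after 17 — crash(0): n0:✗foll/b0/[-]
after 18 — timeout(0): ·
after 19 — deliver 4→2: ·
after 20 — recover(0): n0:foll/b0/[-]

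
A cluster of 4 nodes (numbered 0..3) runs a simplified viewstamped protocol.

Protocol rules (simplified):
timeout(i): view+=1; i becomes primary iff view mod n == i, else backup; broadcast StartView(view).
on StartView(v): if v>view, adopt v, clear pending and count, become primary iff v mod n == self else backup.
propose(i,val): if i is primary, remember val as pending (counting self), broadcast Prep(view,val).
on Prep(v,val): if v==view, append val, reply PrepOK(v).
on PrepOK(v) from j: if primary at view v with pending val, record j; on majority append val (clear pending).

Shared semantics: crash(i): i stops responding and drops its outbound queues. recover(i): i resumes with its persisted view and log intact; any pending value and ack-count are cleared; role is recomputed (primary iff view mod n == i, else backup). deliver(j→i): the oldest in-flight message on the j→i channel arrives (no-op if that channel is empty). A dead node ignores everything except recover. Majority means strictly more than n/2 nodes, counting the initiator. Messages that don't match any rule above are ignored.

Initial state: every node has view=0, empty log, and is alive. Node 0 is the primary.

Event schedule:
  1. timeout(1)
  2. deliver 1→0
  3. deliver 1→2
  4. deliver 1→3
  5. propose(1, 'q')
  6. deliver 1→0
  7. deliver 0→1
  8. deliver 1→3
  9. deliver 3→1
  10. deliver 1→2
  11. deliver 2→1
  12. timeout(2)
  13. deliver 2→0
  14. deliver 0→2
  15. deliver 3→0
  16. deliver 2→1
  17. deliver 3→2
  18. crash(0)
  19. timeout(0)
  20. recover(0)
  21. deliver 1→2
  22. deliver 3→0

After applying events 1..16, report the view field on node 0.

2

[1] timeout(1) → N1(prim v1 [-])
[2] deliver 1→0 → N0(back v1 [-])
[3] deliver 1→2 → N2(back v1 [-])
[4] deliver 1→3 → N3(back v1 [-])
[5] propose(1,'q') → ∅
[6] deliver 1→0 → N0(back v1 [q])
[7] deliver 0→1 → ∅
[8] deliver 1→3 → N3(back v1 [q])
[9] deliver 3→1 → N1(prim v1 [q])
[10] deliver 1→2 → N2(back v1 [q])
[11] deliver 2→1 → ∅
[12] timeout(2) → N2(prim v2 [q])
[13] deliver 2→0 → N0(back v2 [q])
[14] deliver 0→2 → ∅
[15] deliver 3→0 → ∅
[16] deliver 2→1 → N1(back v2 [q])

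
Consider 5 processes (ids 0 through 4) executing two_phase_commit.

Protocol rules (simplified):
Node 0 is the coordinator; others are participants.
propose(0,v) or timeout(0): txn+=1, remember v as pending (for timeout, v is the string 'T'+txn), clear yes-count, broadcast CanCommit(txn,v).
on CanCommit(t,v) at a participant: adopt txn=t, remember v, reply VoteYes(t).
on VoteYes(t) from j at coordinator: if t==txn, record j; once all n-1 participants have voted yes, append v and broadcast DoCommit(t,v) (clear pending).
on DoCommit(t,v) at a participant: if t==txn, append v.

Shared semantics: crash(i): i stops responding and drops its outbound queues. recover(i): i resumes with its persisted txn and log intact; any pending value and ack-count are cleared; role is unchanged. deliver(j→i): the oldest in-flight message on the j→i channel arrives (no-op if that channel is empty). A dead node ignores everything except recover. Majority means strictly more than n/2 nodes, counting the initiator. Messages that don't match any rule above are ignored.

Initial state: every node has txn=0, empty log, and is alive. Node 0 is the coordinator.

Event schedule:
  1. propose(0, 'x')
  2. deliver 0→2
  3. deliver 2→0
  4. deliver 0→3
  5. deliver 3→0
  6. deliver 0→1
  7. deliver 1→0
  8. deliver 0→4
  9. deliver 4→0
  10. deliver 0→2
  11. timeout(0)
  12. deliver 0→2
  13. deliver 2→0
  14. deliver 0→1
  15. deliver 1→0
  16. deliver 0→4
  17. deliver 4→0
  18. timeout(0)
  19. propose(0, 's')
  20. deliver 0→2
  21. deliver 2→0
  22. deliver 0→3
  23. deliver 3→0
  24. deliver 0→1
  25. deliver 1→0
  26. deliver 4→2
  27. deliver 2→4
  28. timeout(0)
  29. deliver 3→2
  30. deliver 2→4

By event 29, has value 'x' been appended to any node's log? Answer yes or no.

e1 propose(0,'x'): 0[coor,t=1,-]
e2 deliver 0→2: 2[part,t=1,-]
e3 deliver 2→0: ·
e4 deliver 0→3: 3[part,t=1,-]
e5 deliver 3→0: ·
e6 deliver 0→1: 1[part,t=1,-]
e7 deliver 1→0: ·
e8 deliver 0→4: 4[part,t=1,-]
e9 deliver 4→0: 0[coor,t=1,x]
e10 deliver 0→2: 2[part,t=1,x]
e11 timeout(0): 0[coor,t=2,x]
e12 deliver 0→2: 2[part,t=2,x]
e13 deliver 2→0: ·
e14 deliver 0→1: 1[part,t=1,x]
e15 deliver 1→0: ·
e16 deliver 0→4: 4[part,t=1,x]
e17 deliver 4→0: ·
e18 timeout(0): 0[coor,t=3,x]
e19 propose(0,'s'): 0[coor,t=4,x]
e20 deliver 0→2: 2[part,t=3,x]
e21 deliver 2→0: ·
e22 deliver 0→3: 3[part,t=1,x]
e23 deliver 3→0: ·
e24 deliver 0→1: 1[part,t=2,x]
e25 deliver 1→0: ·
e26 deliver 4→2: ·
e27 deliver 2→4: ·
e28 timeout(0): 0[coor,t=5,x]
e29 deliver 3→2: ·

yes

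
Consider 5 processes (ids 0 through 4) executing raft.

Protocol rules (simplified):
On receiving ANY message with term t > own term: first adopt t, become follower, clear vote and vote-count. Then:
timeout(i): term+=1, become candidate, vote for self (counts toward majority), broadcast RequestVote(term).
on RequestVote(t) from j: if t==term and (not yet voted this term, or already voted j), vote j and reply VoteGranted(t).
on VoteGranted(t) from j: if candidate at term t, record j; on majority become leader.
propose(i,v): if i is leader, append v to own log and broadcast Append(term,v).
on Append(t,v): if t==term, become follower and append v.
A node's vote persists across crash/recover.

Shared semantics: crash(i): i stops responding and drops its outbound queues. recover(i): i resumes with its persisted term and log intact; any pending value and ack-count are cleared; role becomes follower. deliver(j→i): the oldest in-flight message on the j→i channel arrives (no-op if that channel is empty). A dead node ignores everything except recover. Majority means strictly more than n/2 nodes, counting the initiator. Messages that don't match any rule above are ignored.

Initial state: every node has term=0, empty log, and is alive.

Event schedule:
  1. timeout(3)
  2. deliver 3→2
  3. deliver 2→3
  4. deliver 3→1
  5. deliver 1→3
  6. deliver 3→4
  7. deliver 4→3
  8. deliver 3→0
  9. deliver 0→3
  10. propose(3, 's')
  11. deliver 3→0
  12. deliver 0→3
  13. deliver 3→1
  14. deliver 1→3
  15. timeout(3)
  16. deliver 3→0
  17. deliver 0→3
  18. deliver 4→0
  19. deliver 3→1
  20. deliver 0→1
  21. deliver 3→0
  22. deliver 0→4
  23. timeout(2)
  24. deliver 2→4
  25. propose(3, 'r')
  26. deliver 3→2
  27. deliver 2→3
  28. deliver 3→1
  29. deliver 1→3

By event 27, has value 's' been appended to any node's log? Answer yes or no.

yes

1. timeout(3):  <3:cand t1 ->
2. deliver 3→2:  <2:foll t1 ->
3. deliver 2→3:  nop
4. deliver 3→1:  <1:foll t1 ->
5. deliver 1→3:  <3:lead t1 ->
6. deliver 3→4:  <4:foll t1 ->
7. deliver 4→3:  nop
8. deliver 3→0:  <0:foll t1 ->
9. deliver 0→3:  nop
10. propose(3,'s'):  <3:lead t1 s>
11. deliver 3→0:  <0:foll t1 s>
12. deliver 0→3:  nop
13. deliver 3→1:  <1:foll t1 s>
14. deliver 1→3:  nop
15. timeout(3):  <3:cand t2 s>
16. deliver 3→0:  <0:foll t2 s>
17. deliver 0→3:  nop
18. deliver 4→0:  nop
19. deliver 3→1:  <1:foll t2 s>
20. deliver 0→1:  nop
21. deliver 3→0:  nop
22. deliver 0→4:  nop
23. timeout(2):  <2:cand t2 ->
24. deliver 2→4:  <4:foll t2 ->
25. propose(3,'r'):  nop
26. deliver 3→2:  nop
27. deliver 2→3:  nop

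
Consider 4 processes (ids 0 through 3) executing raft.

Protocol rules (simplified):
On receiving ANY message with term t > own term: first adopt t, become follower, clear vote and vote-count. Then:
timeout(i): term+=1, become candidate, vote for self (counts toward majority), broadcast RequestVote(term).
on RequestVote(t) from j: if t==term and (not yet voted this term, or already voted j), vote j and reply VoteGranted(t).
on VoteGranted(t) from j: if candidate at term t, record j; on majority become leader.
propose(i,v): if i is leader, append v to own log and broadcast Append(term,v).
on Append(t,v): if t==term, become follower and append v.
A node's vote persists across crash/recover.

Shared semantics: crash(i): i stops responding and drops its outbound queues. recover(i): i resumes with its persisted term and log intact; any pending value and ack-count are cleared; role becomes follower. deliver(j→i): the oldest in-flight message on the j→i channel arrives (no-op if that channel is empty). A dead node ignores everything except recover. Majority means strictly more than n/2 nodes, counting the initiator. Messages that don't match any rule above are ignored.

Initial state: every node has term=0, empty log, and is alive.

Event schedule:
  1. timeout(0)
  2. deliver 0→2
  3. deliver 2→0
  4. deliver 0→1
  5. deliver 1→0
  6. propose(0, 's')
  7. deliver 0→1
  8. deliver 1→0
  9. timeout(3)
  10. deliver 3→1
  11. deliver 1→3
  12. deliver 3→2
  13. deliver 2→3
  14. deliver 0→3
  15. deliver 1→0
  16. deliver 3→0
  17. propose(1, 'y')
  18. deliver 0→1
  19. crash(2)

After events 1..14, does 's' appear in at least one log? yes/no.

yes

[1] timeout(0) → N0(cand t1 [-])
[2] deliver 0→2 → N2(foll t1 [-])
[3] deliver 2→0 → ∅
[4] deliver 0→1 → N1(foll t1 [-])
[5] deliver 1→0 → N0(lead t1 [-])
[6] propose(0,'s') → N0(lead t1 [s])
[7] deliver 0→1 → N1(foll t1 [s])
[8] deliver 1→0 → ∅
[9] timeout(3) → N3(cand t1 [-])
[10] deliver 3→1 → ∅
[11] deliver 1→3 → ∅
[12] deliver 3→2 → ∅
[13] deliver 2→3 → ∅
[14] deliver 0→3 → ∅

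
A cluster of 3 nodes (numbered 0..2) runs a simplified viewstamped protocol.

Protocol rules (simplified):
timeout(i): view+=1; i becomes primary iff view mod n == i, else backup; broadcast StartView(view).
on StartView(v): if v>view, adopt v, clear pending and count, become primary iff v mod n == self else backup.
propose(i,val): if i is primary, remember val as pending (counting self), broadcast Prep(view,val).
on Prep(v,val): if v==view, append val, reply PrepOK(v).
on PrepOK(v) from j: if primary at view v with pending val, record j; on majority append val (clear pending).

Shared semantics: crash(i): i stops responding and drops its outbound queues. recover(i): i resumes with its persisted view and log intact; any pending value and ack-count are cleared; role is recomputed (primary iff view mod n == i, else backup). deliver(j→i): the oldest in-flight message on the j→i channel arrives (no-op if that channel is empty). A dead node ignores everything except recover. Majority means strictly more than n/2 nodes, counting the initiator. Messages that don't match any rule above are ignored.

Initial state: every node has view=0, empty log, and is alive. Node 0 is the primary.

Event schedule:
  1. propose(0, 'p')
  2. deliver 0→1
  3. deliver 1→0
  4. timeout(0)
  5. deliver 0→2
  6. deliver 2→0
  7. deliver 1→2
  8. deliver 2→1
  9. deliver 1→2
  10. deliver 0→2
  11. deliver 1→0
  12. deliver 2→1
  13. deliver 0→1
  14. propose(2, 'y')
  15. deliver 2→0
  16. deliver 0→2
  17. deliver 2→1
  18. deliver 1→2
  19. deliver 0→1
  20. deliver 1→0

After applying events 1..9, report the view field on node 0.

1

after 1 — propose(0,'p'): ·
after 2 — deliver 0→1: n1:back/v0/[p]
after 3 — deliver 1→0: n0:prim/v0/[p]
after 4 — timeout(0): n0:back/v1/[p]
after 5 — deliver 0→2: n2:back/v0/[p]
after 6 — deliver 2→0: ·
after 7 — deliver 1→2: ·
after 8 — deliver 2→1: ·
after 9 — deliver 1→2: ·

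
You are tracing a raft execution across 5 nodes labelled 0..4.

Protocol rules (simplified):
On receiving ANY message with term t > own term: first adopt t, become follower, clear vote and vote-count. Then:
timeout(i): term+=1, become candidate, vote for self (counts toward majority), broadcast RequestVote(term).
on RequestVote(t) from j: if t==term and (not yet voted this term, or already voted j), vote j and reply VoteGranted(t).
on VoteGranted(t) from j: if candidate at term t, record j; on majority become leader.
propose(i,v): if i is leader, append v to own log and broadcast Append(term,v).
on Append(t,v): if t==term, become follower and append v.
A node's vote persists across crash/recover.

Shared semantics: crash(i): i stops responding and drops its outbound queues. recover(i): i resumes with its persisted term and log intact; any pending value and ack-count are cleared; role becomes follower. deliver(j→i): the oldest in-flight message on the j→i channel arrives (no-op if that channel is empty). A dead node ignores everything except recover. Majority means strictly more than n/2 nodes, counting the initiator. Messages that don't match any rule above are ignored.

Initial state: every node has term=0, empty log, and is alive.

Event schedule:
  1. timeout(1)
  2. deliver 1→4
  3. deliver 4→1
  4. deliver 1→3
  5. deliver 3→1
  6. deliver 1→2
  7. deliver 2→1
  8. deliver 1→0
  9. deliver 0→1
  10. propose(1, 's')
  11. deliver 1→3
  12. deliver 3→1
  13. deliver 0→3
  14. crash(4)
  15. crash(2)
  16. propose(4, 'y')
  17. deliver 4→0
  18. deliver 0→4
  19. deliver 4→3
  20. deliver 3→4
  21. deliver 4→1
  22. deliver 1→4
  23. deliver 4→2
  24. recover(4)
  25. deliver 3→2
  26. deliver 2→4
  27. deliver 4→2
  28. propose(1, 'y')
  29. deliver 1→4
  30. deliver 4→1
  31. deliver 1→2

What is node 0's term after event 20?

after 1 — timeout(1): n1:cand/t1/[-]
after 2 — deliver 1→4: n4:foll/t1/[-]
after 3 — deliver 4→1: ·
after 4 — deliver 1→3: n3:foll/t1/[-]
after 5 — deliver 3→1: n1:lead/t1/[-]
after 6 — deliver 1→2: n2:foll/t1/[-]
after 7 — deliver 2→1: ·
after 8 — deliver 1→0: n0:foll/t1/[-]
after 9 — deliver 0→1: ·
after 10 — propose(1,'s'): n1:lead/t1/[s]
after 11 — deliver 1→3: n3:foll/t1/[s]
after 12 — deliver 3→1: ·
after 13 — deliver 0→3: ·
after 14 — crash(4): n4:✗foll/t1/[-]
after 15 — crash(2): n2:✗foll/t1/[-]
after 16 — propose(4,'y'): ·
after 17 — deliver 4→0: ·
after 18 — deliver 0→4: ·
after 19 — deliver 4→3: ·
after 20 — deliver 3→4: ·

1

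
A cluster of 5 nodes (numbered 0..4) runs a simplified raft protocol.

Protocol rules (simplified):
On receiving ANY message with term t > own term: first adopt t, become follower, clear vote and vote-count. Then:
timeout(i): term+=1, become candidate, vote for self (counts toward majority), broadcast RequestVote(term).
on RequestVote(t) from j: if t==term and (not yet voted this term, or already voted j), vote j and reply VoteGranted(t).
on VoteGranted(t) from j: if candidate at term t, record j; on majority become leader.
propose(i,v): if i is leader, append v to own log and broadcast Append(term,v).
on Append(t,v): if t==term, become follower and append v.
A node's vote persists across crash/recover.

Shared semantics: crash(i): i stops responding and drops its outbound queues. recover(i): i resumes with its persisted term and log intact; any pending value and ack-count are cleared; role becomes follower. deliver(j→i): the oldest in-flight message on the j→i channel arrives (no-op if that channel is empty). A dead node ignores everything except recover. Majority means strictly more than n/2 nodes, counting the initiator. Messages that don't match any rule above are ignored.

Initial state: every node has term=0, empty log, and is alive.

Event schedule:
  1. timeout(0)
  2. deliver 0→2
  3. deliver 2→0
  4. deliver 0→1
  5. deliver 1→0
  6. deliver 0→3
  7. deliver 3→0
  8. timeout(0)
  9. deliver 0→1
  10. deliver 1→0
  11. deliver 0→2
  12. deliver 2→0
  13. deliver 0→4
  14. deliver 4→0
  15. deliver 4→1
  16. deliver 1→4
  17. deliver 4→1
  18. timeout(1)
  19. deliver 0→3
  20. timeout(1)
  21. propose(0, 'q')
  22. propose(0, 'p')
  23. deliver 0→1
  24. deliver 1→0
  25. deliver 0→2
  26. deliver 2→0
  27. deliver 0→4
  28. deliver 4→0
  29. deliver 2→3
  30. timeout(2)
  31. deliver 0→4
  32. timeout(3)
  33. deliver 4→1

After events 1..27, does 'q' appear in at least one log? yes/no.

step 1 timeout(0): 0={cand,t=1,log=-}
step 2 deliver 0→2: 2={foll,t=1,log=-}
step 3 deliver 2→0: —
step 4 deliver 0→1: 1={foll,t=1,log=-}
step 5 deliver 1→0: 0={lead,t=1,log=-}
step 6 deliver 0→3: 3={foll,t=1,log=-}
step 7 deliver 3→0: —
step 8 timeout(0): 0={cand,t=2,log=-}
step 9 deliver 0→1: 1={foll,t=2,log=-}
step 10 deliver 1→0: —
step 11 deliver 0→2: 2={foll,t=2,log=-}
step 12 deliver 2→0: 0={lead,t=2,log=-}
step 13 deliver 0→4: 4={foll,t=1,log=-}
step 14 deliver 4→0: —
step 15 deliver 4→1: —
step 16 deliver 1→4: —
step 17 deliver 4→1: —
step 18 timeout(1): 1={cand,t=3,log=-}
step 19 deliver 0→3: 3={foll,t=2,log=-}
step 20 timeout(1): 1={cand,t=4,log=-}
step 21 propose(0,'q'): 0={lead,t=2,log=q}
step 22 propose(0,'p'): 0={lead,t=2,log=q,p}
step 23 deliver 0→1: —
step 24 deliver 1→0: 0={foll,t=3,log=q,p}
step 25 deliver 0→2: 2={foll,t=2,log=q}
step 26 deliver 2→0: —
step 27 deliver 0→4: 4={foll,t=2,log=-}

yes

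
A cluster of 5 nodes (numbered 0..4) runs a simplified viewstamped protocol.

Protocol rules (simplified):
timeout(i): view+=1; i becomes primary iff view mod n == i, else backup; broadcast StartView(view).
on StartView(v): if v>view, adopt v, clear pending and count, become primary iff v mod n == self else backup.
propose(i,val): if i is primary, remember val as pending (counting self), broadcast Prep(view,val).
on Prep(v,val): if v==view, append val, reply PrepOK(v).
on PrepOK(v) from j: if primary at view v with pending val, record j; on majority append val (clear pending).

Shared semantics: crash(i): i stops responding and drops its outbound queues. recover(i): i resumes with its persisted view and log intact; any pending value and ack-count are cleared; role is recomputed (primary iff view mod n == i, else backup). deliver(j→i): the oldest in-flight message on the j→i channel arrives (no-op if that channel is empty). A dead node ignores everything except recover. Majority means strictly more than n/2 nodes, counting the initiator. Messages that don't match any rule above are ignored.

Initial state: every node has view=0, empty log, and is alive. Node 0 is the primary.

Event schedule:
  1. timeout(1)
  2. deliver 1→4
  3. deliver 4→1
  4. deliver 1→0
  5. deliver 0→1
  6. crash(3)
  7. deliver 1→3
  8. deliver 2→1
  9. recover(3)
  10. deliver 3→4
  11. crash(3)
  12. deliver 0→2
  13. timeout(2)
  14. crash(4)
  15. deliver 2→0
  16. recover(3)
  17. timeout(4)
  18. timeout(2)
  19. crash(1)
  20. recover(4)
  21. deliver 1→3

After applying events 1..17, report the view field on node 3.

0

[1] timeout(1) → N1(prim v1 [-])
[2] deliver 1→4 → N4(back v1 [-])
[3] deliver 4→1 → ∅
[4] deliver 1→0 → N0(back v1 [-])
[5] deliver 0→1 → ∅
[6] crash(3) → N3(✗back v0 [-])
[7] deliver 1→3 → ∅
[8] deliver 2→1 → ∅
[9] recover(3) → N3(back v0 [-])
[10] deliver 3→4 → ∅
[11] crash(3) → N3(✗back v0 [-])
[12] deliver 0→2 → ∅
[13] timeout(2) → N2(back v1 [-])
[14] crash(4) → N4(✗back v1 [-])
[15] deliver 2→0 → ∅
[16] recover(3) → N3(back v0 [-])
[17] timeout(4) → ∅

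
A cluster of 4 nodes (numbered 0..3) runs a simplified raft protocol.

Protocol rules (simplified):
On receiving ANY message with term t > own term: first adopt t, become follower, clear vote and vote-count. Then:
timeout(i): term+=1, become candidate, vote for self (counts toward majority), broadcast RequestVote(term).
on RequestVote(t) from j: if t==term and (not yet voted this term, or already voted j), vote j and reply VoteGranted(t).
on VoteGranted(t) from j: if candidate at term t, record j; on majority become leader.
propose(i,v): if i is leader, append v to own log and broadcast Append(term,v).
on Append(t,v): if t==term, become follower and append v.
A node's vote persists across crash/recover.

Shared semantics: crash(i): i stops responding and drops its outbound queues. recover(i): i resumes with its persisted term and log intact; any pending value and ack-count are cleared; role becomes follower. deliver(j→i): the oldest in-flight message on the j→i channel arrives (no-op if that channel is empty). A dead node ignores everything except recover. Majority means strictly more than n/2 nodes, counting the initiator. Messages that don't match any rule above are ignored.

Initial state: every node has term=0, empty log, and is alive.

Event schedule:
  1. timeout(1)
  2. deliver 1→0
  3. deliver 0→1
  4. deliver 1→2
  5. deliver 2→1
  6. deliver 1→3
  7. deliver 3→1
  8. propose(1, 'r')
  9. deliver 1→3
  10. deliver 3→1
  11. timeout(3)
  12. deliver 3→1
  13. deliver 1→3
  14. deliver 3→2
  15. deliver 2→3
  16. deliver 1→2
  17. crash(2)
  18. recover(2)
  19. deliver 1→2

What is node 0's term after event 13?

1

e1 timeout(1): 1[cand,t=1,-]
e2 deliver 1→0: 0[foll,t=1,-]
e3 deliver 0→1: ·
e4 deliver 1→2: 2[foll,t=1,-]
e5 deliver 2→1: 1[lead,t=1,-]
e6 deliver 1→3: 3[foll,t=1,-]
e7 deliver 3→1: ·
e8 propose(1,'r'): 1[lead,t=1,r]
e9 deliver 1→3: 3[foll,t=1,r]
e10 deliver 3→1: ·
e11 timeout(3): 3[cand,t=2,r]
e12 deliver 3→1: 1[foll,t=2,r]
e13 deliver 1→3: ·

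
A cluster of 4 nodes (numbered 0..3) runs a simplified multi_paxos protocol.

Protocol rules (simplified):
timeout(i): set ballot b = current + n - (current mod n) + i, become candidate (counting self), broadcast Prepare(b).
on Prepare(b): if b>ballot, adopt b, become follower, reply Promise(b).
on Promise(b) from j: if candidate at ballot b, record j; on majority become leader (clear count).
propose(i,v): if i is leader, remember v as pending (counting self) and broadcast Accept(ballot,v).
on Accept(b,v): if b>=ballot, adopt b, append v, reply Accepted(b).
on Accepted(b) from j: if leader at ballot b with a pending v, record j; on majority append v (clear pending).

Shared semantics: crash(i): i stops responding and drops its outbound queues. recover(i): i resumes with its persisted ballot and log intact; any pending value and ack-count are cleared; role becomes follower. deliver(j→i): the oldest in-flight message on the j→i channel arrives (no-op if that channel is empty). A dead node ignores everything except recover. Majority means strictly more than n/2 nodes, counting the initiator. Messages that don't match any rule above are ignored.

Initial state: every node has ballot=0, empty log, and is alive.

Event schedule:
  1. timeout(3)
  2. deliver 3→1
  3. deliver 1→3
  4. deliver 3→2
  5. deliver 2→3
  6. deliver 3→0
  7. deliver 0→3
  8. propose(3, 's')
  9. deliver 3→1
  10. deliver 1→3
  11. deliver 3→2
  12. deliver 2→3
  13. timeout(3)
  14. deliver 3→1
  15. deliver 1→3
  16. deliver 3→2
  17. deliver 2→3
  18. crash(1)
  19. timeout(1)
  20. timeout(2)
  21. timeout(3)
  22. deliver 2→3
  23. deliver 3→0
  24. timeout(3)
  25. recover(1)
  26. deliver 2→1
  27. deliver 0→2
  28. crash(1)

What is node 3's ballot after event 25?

19

1. timeout(3):  <3:cand b7 ->
2. deliver 3→1:  <1:foll b7 ->
3. deliver 1→3:  nop
4. deliver 3→2:  <2:foll b7 ->
5. deliver 2→3:  <3:lead b7 ->
6. deliver 3→0:  <0:foll b7 ->
7. deliver 0→3:  nop
8. propose(3,'s'):  nop
9. deliver 3→1:  <1:foll b7 s>
10. deliver 1→3:  nop
11. deliver 3→2:  <2:foll b7 s>
12. deliver 2→3:  <3:lead b7 s>
13. timeout(3):  <3:cand b11 s>
14. deliver 3→1:  <1:foll b11 s>
15. deliver 1→3:  nop
16. deliver 3→2:  <2:foll b11 s>
17. deliver 2→3:  <3:lead b11 s>
18. crash(1):  <1:✗foll b11 s>
19. timeout(1):  nop
20. timeout(2):  <2:cand b14 s>
21. timeout(3):  <3:cand b15 s>
22. deliver 2→3:  nop
23. deliver 3→0:  <0:foll b7 s>
24. timeout(3):  <3:cand b19 s>
25. recover(1):  <1:foll b11 s>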